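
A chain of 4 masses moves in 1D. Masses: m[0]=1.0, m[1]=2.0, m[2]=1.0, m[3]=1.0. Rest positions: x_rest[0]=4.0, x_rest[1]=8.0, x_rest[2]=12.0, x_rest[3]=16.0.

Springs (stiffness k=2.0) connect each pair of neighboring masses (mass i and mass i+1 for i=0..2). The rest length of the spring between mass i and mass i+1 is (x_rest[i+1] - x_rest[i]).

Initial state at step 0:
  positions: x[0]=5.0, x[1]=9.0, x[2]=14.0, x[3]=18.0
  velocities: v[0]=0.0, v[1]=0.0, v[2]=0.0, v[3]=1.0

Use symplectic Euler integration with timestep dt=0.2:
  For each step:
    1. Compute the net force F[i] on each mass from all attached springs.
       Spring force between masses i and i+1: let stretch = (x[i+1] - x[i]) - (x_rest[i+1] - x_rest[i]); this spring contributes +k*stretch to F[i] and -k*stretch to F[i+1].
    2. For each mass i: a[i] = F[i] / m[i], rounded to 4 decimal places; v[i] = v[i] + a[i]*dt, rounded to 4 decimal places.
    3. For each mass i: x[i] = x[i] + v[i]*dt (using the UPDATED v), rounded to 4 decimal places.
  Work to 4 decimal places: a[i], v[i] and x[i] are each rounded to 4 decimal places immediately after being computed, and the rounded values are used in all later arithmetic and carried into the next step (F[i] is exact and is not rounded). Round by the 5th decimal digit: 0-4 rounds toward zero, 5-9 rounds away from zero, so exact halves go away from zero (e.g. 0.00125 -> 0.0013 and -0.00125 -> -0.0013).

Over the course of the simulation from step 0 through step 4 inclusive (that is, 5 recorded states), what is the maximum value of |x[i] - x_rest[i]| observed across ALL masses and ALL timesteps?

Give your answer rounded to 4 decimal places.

Step 0: x=[5.0000 9.0000 14.0000 18.0000] v=[0.0000 0.0000 0.0000 1.0000]
Step 1: x=[5.0000 9.0400 13.9200 18.2000] v=[0.0000 0.2000 -0.4000 1.0000]
Step 2: x=[5.0032 9.1136 13.7920 18.3776] v=[0.0160 0.3680 -0.6400 0.8880]
Step 3: x=[5.0152 9.2099 13.6566 18.5084] v=[0.0602 0.4816 -0.6771 0.6538]
Step 4: x=[5.0428 9.3163 13.5536 18.5710] v=[0.1381 0.5320 -0.5151 0.3131]
Max displacement = 2.5710

Answer: 2.5710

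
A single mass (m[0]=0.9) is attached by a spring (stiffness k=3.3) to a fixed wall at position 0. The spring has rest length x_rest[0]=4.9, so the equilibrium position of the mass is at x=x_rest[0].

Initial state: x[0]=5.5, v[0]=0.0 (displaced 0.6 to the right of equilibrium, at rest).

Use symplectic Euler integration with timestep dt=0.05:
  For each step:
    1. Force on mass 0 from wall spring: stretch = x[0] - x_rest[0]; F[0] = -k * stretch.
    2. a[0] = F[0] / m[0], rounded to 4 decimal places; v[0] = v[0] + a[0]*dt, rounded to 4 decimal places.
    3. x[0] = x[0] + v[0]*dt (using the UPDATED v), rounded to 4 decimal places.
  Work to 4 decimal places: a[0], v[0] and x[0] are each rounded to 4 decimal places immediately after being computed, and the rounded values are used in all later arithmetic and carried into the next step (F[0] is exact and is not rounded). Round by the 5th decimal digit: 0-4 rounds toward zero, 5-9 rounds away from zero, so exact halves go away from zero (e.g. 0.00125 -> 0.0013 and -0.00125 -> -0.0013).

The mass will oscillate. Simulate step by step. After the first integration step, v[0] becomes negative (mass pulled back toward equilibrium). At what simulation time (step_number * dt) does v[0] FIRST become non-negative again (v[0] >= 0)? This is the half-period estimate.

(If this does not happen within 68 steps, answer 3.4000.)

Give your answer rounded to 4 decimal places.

Answer: 1.6500

Derivation:
Step 0: x=[5.5000] v=[0.0000]
Step 1: x=[5.4945] v=[-0.1100]
Step 2: x=[5.4836] v=[-0.2190]
Step 3: x=[5.4673] v=[-0.3260]
Step 4: x=[5.4458] v=[-0.4300]
Step 5: x=[5.4193] v=[-0.5301]
Step 6: x=[5.3880] v=[-0.6253]
Step 7: x=[5.3523] v=[-0.7148]
Step 8: x=[5.3124] v=[-0.7977]
Step 9: x=[5.2687] v=[-0.8733]
Step 10: x=[5.2217] v=[-0.9409]
Step 11: x=[5.1717] v=[-0.9999]
Step 12: x=[5.1192] v=[-1.0497]
Step 13: x=[5.0647] v=[-1.0899]
Step 14: x=[5.0087] v=[-1.1201]
Step 15: x=[4.9517] v=[-1.1400]
Step 16: x=[4.8942] v=[-1.1495]
Step 17: x=[4.8368] v=[-1.1484]
Step 18: x=[4.7800] v=[-1.1368]
Step 19: x=[4.7243] v=[-1.1148]
Step 20: x=[4.6702] v=[-1.0826]
Step 21: x=[4.6182] v=[-1.0405]
Step 22: x=[4.5688] v=[-0.9888]
Step 23: x=[4.5224] v=[-0.9281]
Step 24: x=[4.4795] v=[-0.8589]
Step 25: x=[4.4404] v=[-0.7818]
Step 26: x=[4.4055] v=[-0.6975]
Step 27: x=[4.3752] v=[-0.6068]
Step 28: x=[4.3497] v=[-0.5106]
Step 29: x=[4.3292] v=[-0.4097]
Step 30: x=[4.3139] v=[-0.3051]
Step 31: x=[4.3040] v=[-0.1977]
Step 32: x=[4.2996] v=[-0.0884]
Step 33: x=[4.3007] v=[0.0217]
First v>=0 after going negative at step 33, time=1.6500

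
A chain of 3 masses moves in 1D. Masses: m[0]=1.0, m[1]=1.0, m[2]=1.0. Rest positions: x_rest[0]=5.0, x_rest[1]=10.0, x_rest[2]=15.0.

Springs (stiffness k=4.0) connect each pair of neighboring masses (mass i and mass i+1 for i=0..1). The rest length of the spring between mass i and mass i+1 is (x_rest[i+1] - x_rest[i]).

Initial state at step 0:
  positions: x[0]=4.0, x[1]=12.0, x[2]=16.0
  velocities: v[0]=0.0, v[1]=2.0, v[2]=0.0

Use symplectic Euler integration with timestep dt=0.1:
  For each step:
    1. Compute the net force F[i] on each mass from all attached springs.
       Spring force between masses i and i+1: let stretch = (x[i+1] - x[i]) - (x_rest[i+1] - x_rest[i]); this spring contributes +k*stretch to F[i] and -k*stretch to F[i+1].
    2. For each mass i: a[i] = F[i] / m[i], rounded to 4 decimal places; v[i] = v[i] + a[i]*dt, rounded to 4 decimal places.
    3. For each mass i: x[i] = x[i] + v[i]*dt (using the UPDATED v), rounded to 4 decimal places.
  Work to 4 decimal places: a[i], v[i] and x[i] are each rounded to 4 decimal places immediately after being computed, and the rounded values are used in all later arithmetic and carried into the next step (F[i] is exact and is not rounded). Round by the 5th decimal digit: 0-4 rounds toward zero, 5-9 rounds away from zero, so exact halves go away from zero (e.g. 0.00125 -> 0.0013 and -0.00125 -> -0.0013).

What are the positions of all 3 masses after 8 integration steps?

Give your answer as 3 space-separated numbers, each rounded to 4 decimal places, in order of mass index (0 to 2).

Answer: 6.9299 10.0049 16.6652

Derivation:
Step 0: x=[4.0000 12.0000 16.0000] v=[0.0000 2.0000 0.0000]
Step 1: x=[4.1200 12.0400 16.0400] v=[1.2000 0.4000 0.4000]
Step 2: x=[4.3568 11.9232 16.1200] v=[2.3680 -1.1680 0.8000]
Step 3: x=[4.6963 11.6716 16.2321] v=[3.3946 -2.5158 1.1213]
Step 4: x=[5.1148 11.3234 16.3618] v=[4.1847 -3.4817 1.2971]
Step 5: x=[5.5816 10.9284 16.4900] v=[4.6681 -3.9498 1.2817]
Step 6: x=[6.0623 10.5420 16.5957] v=[4.8068 -3.8639 1.0571]
Step 7: x=[6.5222 10.2186 16.6593] v=[4.5987 -3.2343 0.6356]
Step 8: x=[6.9299 10.0049 16.6652] v=[4.0773 -2.1366 0.0593]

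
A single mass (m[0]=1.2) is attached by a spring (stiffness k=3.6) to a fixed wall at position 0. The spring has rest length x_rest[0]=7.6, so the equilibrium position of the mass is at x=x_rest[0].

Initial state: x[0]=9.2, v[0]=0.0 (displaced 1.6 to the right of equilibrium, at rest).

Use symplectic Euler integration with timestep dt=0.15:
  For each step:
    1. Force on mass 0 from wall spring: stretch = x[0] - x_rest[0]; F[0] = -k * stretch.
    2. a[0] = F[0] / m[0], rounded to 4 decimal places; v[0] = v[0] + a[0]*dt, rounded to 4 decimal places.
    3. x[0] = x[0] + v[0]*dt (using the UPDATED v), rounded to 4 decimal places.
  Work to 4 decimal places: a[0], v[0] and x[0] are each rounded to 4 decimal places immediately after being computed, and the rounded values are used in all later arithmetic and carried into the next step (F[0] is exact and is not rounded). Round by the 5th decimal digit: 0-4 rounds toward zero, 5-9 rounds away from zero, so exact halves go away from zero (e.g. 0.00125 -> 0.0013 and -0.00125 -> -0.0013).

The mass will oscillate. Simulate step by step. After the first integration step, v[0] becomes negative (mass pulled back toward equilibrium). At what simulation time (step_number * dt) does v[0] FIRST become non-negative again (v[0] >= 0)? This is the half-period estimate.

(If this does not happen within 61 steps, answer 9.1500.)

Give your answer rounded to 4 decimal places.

Step 0: x=[9.2000] v=[0.0000]
Step 1: x=[9.0920] v=[-0.7200]
Step 2: x=[8.8833] v=[-1.3914]
Step 3: x=[8.5880] v=[-1.9689]
Step 4: x=[8.2260] v=[-2.4135]
Step 5: x=[7.8217] v=[-2.6952]
Step 6: x=[7.4025] v=[-2.7950]
Step 7: x=[6.9966] v=[-2.7061]
Step 8: x=[6.6314] v=[-2.4346]
Step 9: x=[6.3316] v=[-1.9987]
Step 10: x=[6.1174] v=[-1.4279]
Step 11: x=[6.0033] v=[-0.7607]
Step 12: x=[5.9970] v=[-0.0422]
Step 13: x=[6.0989] v=[0.6792]
First v>=0 after going negative at step 13, time=1.9500

Answer: 1.9500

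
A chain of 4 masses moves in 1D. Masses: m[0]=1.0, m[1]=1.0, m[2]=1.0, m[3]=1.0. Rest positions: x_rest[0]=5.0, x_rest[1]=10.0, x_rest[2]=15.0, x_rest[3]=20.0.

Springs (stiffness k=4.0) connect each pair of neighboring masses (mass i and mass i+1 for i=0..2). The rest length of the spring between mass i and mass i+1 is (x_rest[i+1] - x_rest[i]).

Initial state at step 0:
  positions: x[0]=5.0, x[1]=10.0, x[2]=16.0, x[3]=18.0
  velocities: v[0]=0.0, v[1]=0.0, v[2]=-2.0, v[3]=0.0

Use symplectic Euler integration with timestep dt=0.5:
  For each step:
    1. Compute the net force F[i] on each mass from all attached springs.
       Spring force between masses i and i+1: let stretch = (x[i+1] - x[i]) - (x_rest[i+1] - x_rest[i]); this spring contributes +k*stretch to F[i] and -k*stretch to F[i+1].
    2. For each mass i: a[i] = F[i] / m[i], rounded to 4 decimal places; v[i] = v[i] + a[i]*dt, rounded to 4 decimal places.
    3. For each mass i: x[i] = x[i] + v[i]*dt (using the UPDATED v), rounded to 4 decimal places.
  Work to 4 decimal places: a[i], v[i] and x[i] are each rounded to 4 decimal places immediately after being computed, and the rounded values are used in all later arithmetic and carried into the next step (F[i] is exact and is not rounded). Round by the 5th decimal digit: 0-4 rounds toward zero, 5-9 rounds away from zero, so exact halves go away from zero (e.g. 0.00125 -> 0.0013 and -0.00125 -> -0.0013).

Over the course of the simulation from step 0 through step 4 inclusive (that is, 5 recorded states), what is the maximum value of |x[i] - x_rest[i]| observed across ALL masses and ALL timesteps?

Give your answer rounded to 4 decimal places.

Answer: 4.0000

Derivation:
Step 0: x=[5.0000 10.0000 16.0000 18.0000] v=[0.0000 0.0000 -2.0000 0.0000]
Step 1: x=[5.0000 11.0000 11.0000 21.0000] v=[0.0000 2.0000 -10.0000 6.0000]
Step 2: x=[6.0000 6.0000 16.0000 19.0000] v=[2.0000 -10.0000 10.0000 -4.0000]
Step 3: x=[2.0000 11.0000 14.0000 19.0000] v=[-8.0000 10.0000 -4.0000 0.0000]
Step 4: x=[2.0000 10.0000 14.0000 19.0000] v=[0.0000 -2.0000 0.0000 0.0000]
Max displacement = 4.0000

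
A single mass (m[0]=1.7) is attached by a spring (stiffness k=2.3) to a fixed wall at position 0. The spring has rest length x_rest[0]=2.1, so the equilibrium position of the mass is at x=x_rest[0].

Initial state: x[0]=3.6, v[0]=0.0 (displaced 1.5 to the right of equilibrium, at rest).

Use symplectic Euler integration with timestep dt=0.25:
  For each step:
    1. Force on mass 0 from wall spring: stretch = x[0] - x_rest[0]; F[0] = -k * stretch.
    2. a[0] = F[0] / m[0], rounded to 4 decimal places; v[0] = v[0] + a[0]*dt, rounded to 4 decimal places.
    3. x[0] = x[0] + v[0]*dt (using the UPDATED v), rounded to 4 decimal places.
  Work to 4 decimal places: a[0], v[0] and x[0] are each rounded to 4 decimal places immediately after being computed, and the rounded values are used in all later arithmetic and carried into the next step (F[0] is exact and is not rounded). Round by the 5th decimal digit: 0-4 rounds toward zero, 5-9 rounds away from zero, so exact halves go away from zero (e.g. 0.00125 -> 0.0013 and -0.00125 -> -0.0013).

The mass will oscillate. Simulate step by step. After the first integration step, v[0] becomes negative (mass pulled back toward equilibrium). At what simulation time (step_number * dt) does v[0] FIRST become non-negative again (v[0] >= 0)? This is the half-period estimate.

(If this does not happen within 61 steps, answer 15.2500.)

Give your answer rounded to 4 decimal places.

Step 0: x=[3.6000] v=[0.0000]
Step 1: x=[3.4732] v=[-0.5074]
Step 2: x=[3.2302] v=[-0.9719]
Step 3: x=[2.8917] v=[-1.3542]
Step 4: x=[2.4862] v=[-1.6220]
Step 5: x=[2.0481] v=[-1.7526]
Step 6: x=[1.6143] v=[-1.7351]
Step 7: x=[1.2216] v=[-1.5708]
Step 8: x=[0.9032] v=[-1.2737]
Step 9: x=[0.6860] v=[-0.8689]
Step 10: x=[0.5884] v=[-0.3906]
Step 11: x=[0.6186] v=[0.1207]
First v>=0 after going negative at step 11, time=2.7500

Answer: 2.7500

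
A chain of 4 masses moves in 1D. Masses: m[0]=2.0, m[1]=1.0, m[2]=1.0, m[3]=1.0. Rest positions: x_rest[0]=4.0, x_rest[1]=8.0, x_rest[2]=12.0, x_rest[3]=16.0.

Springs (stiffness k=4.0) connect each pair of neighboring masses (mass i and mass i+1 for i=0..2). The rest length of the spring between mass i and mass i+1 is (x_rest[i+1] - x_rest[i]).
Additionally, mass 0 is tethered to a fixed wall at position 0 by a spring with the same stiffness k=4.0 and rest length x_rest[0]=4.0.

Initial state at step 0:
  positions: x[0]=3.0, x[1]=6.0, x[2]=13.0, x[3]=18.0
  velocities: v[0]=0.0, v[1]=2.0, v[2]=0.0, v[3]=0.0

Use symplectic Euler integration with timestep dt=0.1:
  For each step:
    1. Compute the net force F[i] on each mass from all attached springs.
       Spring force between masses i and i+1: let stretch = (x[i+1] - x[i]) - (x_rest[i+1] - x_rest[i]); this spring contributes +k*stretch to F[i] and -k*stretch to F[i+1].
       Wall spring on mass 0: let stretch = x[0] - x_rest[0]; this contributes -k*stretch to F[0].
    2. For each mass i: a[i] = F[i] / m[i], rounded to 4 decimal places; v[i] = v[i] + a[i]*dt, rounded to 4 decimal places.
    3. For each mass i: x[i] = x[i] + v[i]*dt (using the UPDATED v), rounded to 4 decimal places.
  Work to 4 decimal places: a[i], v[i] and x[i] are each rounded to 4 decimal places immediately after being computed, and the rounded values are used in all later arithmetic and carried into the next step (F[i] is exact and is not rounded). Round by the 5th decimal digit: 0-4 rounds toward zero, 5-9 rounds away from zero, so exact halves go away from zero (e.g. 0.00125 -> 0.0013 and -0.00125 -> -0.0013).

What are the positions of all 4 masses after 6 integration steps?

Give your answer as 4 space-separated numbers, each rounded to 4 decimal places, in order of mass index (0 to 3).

Answer: 3.3038 9.1171 12.1940 17.1031

Derivation:
Step 0: x=[3.0000 6.0000 13.0000 18.0000] v=[0.0000 2.0000 0.0000 0.0000]
Step 1: x=[3.0000 6.3600 12.9200 17.9600] v=[0.0000 3.6000 -0.8000 -0.4000]
Step 2: x=[3.0072 6.8480 12.7792 17.8784] v=[0.0720 4.8800 -1.4080 -0.8160]
Step 3: x=[3.0311 7.4196 12.6051 17.7528] v=[0.2387 5.7162 -1.7408 -1.2557]
Step 4: x=[3.0821 8.0231 12.4295 17.5813] v=[0.5102 6.0350 -1.7559 -1.7148]
Step 5: x=[3.1703 8.6052 12.2837 17.3638] v=[0.8820 5.8212 -1.4577 -2.1755]
Step 6: x=[3.3038 9.1171 12.1940 17.1031] v=[1.3349 5.1186 -0.8971 -2.6075]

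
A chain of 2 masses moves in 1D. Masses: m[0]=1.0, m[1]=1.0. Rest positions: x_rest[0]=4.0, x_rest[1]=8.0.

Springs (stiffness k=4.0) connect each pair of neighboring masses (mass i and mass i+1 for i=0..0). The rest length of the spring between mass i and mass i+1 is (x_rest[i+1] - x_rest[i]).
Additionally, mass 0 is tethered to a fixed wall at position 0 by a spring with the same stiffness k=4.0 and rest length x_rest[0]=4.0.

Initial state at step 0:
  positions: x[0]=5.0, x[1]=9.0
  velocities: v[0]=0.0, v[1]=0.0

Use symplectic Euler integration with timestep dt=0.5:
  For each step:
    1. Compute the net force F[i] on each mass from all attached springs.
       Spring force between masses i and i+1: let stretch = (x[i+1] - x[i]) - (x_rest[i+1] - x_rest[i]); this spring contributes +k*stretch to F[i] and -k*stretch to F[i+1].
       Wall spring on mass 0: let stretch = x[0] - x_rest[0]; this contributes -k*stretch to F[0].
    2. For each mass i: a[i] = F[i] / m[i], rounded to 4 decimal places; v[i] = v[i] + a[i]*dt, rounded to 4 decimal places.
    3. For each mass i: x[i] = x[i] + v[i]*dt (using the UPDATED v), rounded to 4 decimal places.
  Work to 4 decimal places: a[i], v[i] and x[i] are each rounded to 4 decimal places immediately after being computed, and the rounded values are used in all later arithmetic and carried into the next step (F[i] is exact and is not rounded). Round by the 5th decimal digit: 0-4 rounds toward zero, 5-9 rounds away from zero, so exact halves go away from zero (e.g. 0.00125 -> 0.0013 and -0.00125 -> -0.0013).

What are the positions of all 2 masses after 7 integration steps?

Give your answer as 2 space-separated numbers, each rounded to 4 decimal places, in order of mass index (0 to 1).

Answer: 4.0000 8.0000

Derivation:
Step 0: x=[5.0000 9.0000] v=[0.0000 0.0000]
Step 1: x=[4.0000 9.0000] v=[-2.0000 0.0000]
Step 2: x=[4.0000 8.0000] v=[0.0000 -2.0000]
Step 3: x=[4.0000 7.0000] v=[0.0000 -2.0000]
Step 4: x=[3.0000 7.0000] v=[-2.0000 0.0000]
Step 5: x=[3.0000 7.0000] v=[0.0000 0.0000]
Step 6: x=[4.0000 7.0000] v=[2.0000 0.0000]
Step 7: x=[4.0000 8.0000] v=[0.0000 2.0000]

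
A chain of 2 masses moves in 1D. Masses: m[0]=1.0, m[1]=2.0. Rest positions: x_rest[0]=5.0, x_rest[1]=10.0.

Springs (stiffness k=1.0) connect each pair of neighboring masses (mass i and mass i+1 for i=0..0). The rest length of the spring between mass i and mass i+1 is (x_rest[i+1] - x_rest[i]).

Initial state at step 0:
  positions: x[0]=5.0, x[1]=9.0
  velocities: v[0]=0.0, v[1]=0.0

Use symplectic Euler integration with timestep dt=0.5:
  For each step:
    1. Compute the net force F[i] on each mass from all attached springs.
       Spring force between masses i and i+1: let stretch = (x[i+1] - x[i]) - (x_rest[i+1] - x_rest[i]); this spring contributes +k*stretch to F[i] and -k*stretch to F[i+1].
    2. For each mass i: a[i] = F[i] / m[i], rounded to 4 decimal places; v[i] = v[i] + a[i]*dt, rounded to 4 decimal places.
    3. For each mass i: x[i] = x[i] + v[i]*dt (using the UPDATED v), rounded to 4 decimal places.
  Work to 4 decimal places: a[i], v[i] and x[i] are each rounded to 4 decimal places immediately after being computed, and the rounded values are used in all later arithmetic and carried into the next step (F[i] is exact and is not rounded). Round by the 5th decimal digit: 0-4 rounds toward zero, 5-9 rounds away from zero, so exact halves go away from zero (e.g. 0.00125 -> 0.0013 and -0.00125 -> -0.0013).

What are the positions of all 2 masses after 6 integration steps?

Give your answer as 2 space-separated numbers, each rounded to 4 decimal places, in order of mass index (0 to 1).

Step 0: x=[5.0000 9.0000] v=[0.0000 0.0000]
Step 1: x=[4.7500 9.1250] v=[-0.5000 0.2500]
Step 2: x=[4.3438 9.3282] v=[-0.8125 0.4063]
Step 3: x=[3.9337 9.5333] v=[-0.8203 0.4102]
Step 4: x=[3.6735 9.6635] v=[-0.5205 0.2603]
Step 5: x=[3.6608 9.6699] v=[-0.0255 0.0128]
Step 6: x=[3.9004 9.5502] v=[0.4791 -0.2395]

Answer: 3.9004 9.5502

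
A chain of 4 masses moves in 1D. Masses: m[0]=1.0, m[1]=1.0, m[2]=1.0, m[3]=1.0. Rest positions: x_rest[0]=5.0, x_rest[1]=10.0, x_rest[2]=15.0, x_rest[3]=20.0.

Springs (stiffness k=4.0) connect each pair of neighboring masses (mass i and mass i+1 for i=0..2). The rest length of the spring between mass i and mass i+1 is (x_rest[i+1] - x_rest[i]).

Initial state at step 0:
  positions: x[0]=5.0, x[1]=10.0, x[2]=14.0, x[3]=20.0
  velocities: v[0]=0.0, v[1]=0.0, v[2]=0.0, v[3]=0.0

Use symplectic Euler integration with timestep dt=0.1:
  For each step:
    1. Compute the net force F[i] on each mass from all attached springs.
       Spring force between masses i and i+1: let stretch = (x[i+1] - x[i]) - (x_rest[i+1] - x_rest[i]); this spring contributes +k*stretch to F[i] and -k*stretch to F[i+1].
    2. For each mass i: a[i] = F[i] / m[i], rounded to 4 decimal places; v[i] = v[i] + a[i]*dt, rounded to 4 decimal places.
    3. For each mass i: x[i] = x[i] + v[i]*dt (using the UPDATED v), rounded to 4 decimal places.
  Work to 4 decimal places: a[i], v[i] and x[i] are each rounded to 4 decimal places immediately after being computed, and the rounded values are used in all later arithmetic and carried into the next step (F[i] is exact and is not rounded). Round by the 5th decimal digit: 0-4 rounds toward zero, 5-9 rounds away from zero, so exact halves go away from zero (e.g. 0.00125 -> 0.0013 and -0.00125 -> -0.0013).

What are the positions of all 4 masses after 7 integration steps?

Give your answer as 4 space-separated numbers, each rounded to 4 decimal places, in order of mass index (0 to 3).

Step 0: x=[5.0000 10.0000 14.0000 20.0000] v=[0.0000 0.0000 0.0000 0.0000]
Step 1: x=[5.0000 9.9600 14.0800 19.9600] v=[0.0000 -0.4000 0.8000 -0.4000]
Step 2: x=[4.9984 9.8864 14.2304 19.8848] v=[-0.0160 -0.7360 1.5040 -0.7520]
Step 3: x=[4.9923 9.7910 14.4332 19.7834] v=[-0.0608 -0.9536 2.0282 -1.0138]
Step 4: x=[4.9782 9.6894 14.6643 19.6680] v=[-0.1413 -1.0162 2.3114 -1.1539]
Step 5: x=[4.9525 9.5983 14.8966 19.5525] v=[-0.2568 -0.9107 2.3229 -1.1554]
Step 6: x=[4.9127 9.5333 15.1032 19.4507] v=[-0.3985 -0.6497 2.0659 -1.0178]
Step 7: x=[4.8577 9.5063 15.2609 19.3750] v=[-0.5503 -0.2700 1.5769 -0.7568]

Answer: 4.8577 9.5063 15.2609 19.3750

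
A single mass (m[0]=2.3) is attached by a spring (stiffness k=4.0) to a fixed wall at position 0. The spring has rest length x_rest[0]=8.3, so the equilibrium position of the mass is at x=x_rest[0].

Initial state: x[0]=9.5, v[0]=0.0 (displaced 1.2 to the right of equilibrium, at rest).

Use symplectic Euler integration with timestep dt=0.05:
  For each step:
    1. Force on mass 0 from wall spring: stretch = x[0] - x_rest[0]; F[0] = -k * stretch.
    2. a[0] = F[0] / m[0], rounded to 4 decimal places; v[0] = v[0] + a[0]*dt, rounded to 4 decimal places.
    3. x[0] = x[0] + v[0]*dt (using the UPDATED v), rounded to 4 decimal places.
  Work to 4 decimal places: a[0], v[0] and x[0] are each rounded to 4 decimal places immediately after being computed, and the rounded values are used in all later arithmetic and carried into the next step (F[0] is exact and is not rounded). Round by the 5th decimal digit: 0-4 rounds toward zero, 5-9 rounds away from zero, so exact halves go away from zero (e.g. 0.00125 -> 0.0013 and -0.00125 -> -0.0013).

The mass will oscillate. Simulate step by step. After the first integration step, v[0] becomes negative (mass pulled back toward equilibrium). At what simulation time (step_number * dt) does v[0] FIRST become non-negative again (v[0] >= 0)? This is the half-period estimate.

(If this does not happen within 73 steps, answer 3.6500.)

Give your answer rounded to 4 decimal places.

Step 0: x=[9.5000] v=[0.0000]
Step 1: x=[9.4948] v=[-0.1044]
Step 2: x=[9.4844] v=[-0.2083]
Step 3: x=[9.4688] v=[-0.3113]
Step 4: x=[9.4482] v=[-0.4129]
Step 5: x=[9.4226] v=[-0.5127]
Step 6: x=[9.3921] v=[-0.6103]
Step 7: x=[9.3568] v=[-0.7053]
Step 8: x=[9.3169] v=[-0.7972]
Step 9: x=[9.2726] v=[-0.8856]
Step 10: x=[9.2241] v=[-0.9702]
Step 11: x=[9.1716] v=[-1.0506]
Step 12: x=[9.1153] v=[-1.1264]
Step 13: x=[9.0554] v=[-1.1973]
Step 14: x=[8.9923] v=[-1.2630]
Step 15: x=[8.9261] v=[-1.3232]
Step 16: x=[8.8572] v=[-1.3776]
Step 17: x=[8.7859] v=[-1.4261]
Step 18: x=[8.7125] v=[-1.4684]
Step 19: x=[8.6373] v=[-1.5043]
Step 20: x=[8.5606] v=[-1.5336]
Step 21: x=[8.4828] v=[-1.5563]
Step 22: x=[8.4042] v=[-1.5722]
Step 23: x=[8.3251] v=[-1.5813]
Step 24: x=[8.2459] v=[-1.5835]
Step 25: x=[8.1670] v=[-1.5788]
Step 26: x=[8.0886] v=[-1.5672]
Step 27: x=[8.0112] v=[-1.5488]
Step 28: x=[7.9350] v=[-1.5237]
Step 29: x=[7.8604] v=[-1.4920]
Step 30: x=[7.7877] v=[-1.4538]
Step 31: x=[7.7172] v=[-1.4093]
Step 32: x=[7.6493] v=[-1.3586]
Step 33: x=[7.5842] v=[-1.3020]
Step 34: x=[7.5222] v=[-1.2398]
Step 35: x=[7.4636] v=[-1.1722]
Step 36: x=[7.4086] v=[-1.0995]
Step 37: x=[7.3575] v=[-1.0220]
Step 38: x=[7.3105] v=[-0.9400]
Step 39: x=[7.2678] v=[-0.8540]
Step 40: x=[7.2296] v=[-0.7642]
Step 41: x=[7.1960] v=[-0.6711]
Step 42: x=[7.1672] v=[-0.5751]
Step 43: x=[7.1434] v=[-0.4766]
Step 44: x=[7.1246] v=[-0.3760]
Step 45: x=[7.1109] v=[-0.2738]
Step 46: x=[7.1024] v=[-0.1704]
Step 47: x=[7.0991] v=[-0.0663]
Step 48: x=[7.1010] v=[0.0381]
First v>=0 after going negative at step 48, time=2.4000

Answer: 2.4000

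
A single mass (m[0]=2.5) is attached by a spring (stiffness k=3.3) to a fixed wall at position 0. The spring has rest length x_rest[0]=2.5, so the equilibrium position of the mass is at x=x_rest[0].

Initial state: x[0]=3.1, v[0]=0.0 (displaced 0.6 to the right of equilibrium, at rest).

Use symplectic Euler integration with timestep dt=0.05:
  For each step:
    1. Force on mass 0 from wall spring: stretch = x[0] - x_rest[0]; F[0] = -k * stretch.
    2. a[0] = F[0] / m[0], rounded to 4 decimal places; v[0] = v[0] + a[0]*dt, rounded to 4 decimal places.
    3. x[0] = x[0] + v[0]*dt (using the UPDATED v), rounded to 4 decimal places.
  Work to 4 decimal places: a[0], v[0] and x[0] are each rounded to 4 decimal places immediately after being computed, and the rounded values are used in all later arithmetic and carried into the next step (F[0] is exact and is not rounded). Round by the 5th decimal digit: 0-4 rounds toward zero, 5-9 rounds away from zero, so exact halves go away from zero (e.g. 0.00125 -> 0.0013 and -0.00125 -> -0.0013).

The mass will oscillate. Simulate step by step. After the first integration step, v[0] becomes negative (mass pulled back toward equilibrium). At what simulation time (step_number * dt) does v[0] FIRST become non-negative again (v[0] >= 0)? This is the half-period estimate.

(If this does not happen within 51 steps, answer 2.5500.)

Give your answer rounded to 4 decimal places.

Answer: 2.5500

Derivation:
Step 0: x=[3.1000] v=[0.0000]
Step 1: x=[3.0980] v=[-0.0396]
Step 2: x=[3.0940] v=[-0.0791]
Step 3: x=[3.0881] v=[-0.1183]
Step 4: x=[3.0802] v=[-0.1571]
Step 5: x=[3.0704] v=[-0.1954]
Step 6: x=[3.0588] v=[-0.2330]
Step 7: x=[3.0453] v=[-0.2699]
Step 8: x=[3.0300] v=[-0.3059]
Step 9: x=[3.0130] v=[-0.3409]
Step 10: x=[2.9943] v=[-0.3748]
Step 11: x=[2.9739] v=[-0.4074]
Step 12: x=[2.9520] v=[-0.4387]
Step 13: x=[2.9286] v=[-0.4685]
Step 14: x=[2.9038] v=[-0.4968]
Step 15: x=[2.8776] v=[-0.5235]
Step 16: x=[2.8502] v=[-0.5484]
Step 17: x=[2.8216] v=[-0.5715]
Step 18: x=[2.7920] v=[-0.5927]
Step 19: x=[2.7614] v=[-0.6120]
Step 20: x=[2.7299] v=[-0.6293]
Step 21: x=[2.6977] v=[-0.6445]
Step 22: x=[2.6648] v=[-0.6576]
Step 23: x=[2.6314] v=[-0.6685]
Step 24: x=[2.5975] v=[-0.6772]
Step 25: x=[2.5633] v=[-0.6836]
Step 26: x=[2.5289] v=[-0.6878]
Step 27: x=[2.4944] v=[-0.6897]
Step 28: x=[2.4599] v=[-0.6893]
Step 29: x=[2.4256] v=[-0.6867]
Step 30: x=[2.3915] v=[-0.6818]
Step 31: x=[2.3578] v=[-0.6746]
Step 32: x=[2.3245] v=[-0.6652]
Step 33: x=[2.2918] v=[-0.6536]
Step 34: x=[2.2598] v=[-0.6399]
Step 35: x=[2.2286] v=[-0.6240]
Step 36: x=[2.1983] v=[-0.6061]
Step 37: x=[2.1690] v=[-0.5862]
Step 38: x=[2.1408] v=[-0.5644]
Step 39: x=[2.1138] v=[-0.5407]
Step 40: x=[2.0880] v=[-0.5152]
Step 41: x=[2.0636] v=[-0.4880]
Step 42: x=[2.0406] v=[-0.4592]
Step 43: x=[2.0192] v=[-0.4289]
Step 44: x=[1.9993] v=[-0.3972]
Step 45: x=[1.9811] v=[-0.3642]
Step 46: x=[1.9646] v=[-0.3300]
Step 47: x=[1.9499] v=[-0.2947]
Step 48: x=[1.9370] v=[-0.2584]
Step 49: x=[1.9259] v=[-0.2212]
Step 50: x=[1.9167] v=[-0.1833]
Step 51: x=[1.9095] v=[-0.1448]
v[0] did not become non-negative within 51 steps; using fallback time=2.5500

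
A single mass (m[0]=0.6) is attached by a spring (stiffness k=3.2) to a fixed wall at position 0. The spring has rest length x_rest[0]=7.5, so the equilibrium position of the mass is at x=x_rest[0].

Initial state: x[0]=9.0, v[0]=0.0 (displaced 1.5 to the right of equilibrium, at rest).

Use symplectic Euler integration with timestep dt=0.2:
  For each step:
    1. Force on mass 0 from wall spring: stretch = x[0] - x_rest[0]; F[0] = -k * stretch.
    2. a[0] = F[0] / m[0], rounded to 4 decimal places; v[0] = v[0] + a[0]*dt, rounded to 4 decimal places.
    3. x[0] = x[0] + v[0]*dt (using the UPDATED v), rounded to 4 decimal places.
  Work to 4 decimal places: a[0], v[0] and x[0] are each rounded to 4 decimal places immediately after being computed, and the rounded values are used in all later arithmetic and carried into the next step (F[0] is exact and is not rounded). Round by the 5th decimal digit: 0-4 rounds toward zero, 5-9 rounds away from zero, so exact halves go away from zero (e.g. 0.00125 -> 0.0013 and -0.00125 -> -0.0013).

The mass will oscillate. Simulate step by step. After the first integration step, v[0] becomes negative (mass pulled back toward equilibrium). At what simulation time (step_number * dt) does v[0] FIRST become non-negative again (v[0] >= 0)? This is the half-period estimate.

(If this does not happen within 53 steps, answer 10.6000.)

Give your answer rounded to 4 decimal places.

Step 0: x=[9.0000] v=[0.0000]
Step 1: x=[8.6800] v=[-1.6000]
Step 2: x=[8.1083] v=[-2.8587]
Step 3: x=[7.4068] v=[-3.5076]
Step 4: x=[6.7252] v=[-3.4082]
Step 5: x=[6.2089] v=[-2.5817]
Step 6: x=[5.9680] v=[-1.2045]
Step 7: x=[6.0539] v=[0.4296]
First v>=0 after going negative at step 7, time=1.4000

Answer: 1.4000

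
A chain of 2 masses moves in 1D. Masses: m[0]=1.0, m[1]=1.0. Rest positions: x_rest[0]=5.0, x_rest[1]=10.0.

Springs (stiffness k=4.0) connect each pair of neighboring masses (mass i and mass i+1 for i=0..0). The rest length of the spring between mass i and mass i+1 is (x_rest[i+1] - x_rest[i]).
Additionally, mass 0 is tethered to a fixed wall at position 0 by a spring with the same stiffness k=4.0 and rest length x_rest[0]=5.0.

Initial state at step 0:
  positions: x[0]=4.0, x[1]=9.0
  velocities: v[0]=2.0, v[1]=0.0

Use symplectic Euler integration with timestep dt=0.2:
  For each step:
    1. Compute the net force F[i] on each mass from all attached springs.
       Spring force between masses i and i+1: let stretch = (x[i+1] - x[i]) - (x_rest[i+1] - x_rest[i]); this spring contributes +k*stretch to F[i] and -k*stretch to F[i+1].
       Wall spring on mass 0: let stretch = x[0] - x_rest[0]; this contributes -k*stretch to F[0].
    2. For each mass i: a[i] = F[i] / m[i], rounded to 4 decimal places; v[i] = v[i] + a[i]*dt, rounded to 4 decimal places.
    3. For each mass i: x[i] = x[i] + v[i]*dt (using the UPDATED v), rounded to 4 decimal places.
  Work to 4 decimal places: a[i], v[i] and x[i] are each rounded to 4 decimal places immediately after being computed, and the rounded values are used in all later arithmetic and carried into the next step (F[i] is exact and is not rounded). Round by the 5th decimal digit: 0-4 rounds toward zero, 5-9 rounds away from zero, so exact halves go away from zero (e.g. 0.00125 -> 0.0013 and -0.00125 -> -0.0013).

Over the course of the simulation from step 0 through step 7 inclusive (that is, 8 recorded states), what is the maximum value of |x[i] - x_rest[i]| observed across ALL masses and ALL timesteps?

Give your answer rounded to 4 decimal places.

Step 0: x=[4.0000 9.0000] v=[2.0000 0.0000]
Step 1: x=[4.5600 9.0000] v=[2.8000 0.0000]
Step 2: x=[5.1008 9.0896] v=[2.7040 0.4480]
Step 3: x=[5.4637 9.3410] v=[1.8144 1.2570]
Step 4: x=[5.5728 9.7720] v=[0.5453 2.1552]
Step 5: x=[5.4621 10.3312] v=[-0.5536 2.7958]
Step 6: x=[5.2565 10.9113] v=[-1.0280 2.9005]
Step 7: x=[5.1146 11.3866] v=[-0.7094 2.3767]
Max displacement = 1.3866

Answer: 1.3866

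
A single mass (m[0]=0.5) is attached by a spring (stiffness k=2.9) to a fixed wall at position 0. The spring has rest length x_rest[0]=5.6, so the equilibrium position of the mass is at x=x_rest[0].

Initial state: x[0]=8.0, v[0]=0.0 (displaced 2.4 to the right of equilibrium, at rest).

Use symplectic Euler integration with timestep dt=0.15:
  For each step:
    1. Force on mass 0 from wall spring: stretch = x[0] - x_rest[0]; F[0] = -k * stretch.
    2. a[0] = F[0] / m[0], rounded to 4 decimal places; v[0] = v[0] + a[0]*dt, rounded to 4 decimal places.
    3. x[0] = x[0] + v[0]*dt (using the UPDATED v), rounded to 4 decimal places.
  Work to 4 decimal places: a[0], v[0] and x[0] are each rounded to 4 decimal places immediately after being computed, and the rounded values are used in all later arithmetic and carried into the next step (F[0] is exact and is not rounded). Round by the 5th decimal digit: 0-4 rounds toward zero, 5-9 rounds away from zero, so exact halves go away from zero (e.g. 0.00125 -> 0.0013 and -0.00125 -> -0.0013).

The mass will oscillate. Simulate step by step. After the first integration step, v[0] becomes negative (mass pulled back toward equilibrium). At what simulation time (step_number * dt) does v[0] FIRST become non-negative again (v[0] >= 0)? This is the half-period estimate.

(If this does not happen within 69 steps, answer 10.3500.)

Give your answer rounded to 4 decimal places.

Step 0: x=[8.0000] v=[0.0000]
Step 1: x=[7.6868] v=[-2.0880]
Step 2: x=[7.1013] v=[-3.9035]
Step 3: x=[6.3199] v=[-5.2096]
Step 4: x=[5.4445] v=[-5.8359]
Step 5: x=[4.5894] v=[-5.7006]
Step 6: x=[3.8662] v=[-4.8214]
Step 7: x=[3.3693] v=[-3.3130]
Step 8: x=[3.1635] v=[-1.3723]
Step 9: x=[3.2756] v=[0.7475]
First v>=0 after going negative at step 9, time=1.3500

Answer: 1.3500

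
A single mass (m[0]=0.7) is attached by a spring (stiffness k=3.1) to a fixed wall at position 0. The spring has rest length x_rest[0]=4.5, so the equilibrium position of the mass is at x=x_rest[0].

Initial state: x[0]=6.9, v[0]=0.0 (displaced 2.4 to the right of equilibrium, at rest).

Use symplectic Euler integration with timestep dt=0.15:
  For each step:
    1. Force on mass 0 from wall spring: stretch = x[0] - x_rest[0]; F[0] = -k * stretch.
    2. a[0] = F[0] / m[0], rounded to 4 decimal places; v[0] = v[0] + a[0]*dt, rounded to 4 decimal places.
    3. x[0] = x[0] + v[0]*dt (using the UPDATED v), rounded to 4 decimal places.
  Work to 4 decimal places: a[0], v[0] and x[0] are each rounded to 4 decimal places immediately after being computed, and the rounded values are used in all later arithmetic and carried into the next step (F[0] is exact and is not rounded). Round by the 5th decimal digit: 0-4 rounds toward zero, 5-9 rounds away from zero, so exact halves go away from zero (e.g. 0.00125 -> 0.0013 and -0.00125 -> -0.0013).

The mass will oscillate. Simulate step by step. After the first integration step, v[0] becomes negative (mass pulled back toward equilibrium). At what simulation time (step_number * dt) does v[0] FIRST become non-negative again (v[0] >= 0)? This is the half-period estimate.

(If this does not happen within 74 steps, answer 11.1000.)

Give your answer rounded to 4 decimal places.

Answer: 1.5000

Derivation:
Step 0: x=[6.9000] v=[0.0000]
Step 1: x=[6.6609] v=[-1.5943]
Step 2: x=[6.2064] v=[-3.0298]
Step 3: x=[5.5819] v=[-4.1633]
Step 4: x=[4.8496] v=[-4.8820]
Step 5: x=[4.0825] v=[-5.1142]
Step 6: x=[3.3570] v=[-4.8369]
Step 7: x=[2.7454] v=[-4.0776]
Step 8: x=[2.3086] v=[-2.9120]
Step 9: x=[2.0902] v=[-1.4563]
Step 10: x=[2.1119] v=[0.1445]
First v>=0 after going negative at step 10, time=1.5000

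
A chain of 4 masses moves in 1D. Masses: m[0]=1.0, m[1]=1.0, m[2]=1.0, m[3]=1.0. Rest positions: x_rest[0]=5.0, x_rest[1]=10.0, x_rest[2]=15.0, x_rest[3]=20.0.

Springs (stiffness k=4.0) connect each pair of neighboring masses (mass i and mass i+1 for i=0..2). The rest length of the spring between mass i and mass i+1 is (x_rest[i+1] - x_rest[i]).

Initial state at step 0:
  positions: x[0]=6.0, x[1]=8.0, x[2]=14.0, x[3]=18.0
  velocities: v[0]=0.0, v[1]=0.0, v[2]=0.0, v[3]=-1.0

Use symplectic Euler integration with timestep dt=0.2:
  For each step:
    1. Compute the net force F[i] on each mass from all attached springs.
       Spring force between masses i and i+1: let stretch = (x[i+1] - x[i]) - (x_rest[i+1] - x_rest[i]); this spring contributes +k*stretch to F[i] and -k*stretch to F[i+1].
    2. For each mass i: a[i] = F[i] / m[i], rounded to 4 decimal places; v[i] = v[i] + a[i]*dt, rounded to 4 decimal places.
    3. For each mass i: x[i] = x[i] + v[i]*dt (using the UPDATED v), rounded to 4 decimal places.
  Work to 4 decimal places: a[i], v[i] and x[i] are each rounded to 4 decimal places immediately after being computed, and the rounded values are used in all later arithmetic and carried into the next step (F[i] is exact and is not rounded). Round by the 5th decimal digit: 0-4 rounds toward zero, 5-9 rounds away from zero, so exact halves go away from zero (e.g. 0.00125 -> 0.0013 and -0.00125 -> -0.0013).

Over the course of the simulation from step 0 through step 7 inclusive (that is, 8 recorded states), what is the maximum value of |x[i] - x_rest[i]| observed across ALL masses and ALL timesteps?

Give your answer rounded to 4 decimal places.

Step 0: x=[6.0000 8.0000 14.0000 18.0000] v=[0.0000 0.0000 0.0000 -1.0000]
Step 1: x=[5.5200 8.6400 13.6800 17.9600] v=[-2.4000 3.2000 -1.6000 -0.2000]
Step 2: x=[4.7392 9.5872 13.2384 18.0352] v=[-3.9040 4.7360 -2.2080 0.3760]
Step 3: x=[3.9341 10.3429 12.9801 18.1429] v=[-4.0256 3.7786 -1.2915 0.5386]
Step 4: x=[3.3544 10.4952 13.1259 18.2246] v=[-2.8986 0.7613 0.7290 0.4084]
Step 5: x=[3.1172 9.9258 13.6666 18.2905] v=[-1.1860 -2.8468 2.7034 0.3294]
Step 6: x=[3.1694 8.8656 14.3486 18.4166] v=[0.2609 -5.3010 3.4099 0.6303]
Step 7: x=[3.3330 7.7713 14.8042 18.6918] v=[0.8179 -5.4716 2.2779 1.3759]
Max displacement = 2.2287

Answer: 2.2287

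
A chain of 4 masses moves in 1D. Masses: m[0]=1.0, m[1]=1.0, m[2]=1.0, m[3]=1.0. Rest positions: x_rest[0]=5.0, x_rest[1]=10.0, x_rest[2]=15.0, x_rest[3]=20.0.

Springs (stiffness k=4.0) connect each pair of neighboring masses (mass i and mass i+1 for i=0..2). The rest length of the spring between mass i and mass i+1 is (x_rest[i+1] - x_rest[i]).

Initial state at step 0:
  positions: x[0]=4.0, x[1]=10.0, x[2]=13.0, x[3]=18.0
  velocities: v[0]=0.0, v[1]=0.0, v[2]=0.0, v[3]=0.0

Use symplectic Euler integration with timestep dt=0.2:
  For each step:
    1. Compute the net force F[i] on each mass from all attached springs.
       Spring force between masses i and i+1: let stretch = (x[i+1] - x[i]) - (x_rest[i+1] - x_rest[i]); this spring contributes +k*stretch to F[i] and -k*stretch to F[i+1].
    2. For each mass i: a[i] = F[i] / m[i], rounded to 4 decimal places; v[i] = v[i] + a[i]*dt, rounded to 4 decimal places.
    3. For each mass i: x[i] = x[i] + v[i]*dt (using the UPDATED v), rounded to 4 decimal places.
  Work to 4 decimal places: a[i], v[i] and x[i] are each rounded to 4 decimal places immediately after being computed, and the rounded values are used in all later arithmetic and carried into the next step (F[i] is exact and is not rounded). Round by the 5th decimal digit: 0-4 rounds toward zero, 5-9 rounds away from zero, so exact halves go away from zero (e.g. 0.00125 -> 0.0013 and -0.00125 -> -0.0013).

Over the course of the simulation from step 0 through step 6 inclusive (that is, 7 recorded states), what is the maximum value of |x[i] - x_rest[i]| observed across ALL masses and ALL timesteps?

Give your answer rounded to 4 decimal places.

Answer: 2.1126

Derivation:
Step 0: x=[4.0000 10.0000 13.0000 18.0000] v=[0.0000 0.0000 0.0000 0.0000]
Step 1: x=[4.1600 9.5200 13.3200 18.0000] v=[0.8000 -2.4000 1.6000 0.0000]
Step 2: x=[4.3776 8.7904 13.7808 18.0512] v=[1.0880 -3.6480 2.3040 0.2560]
Step 3: x=[4.5012 8.1532 14.1264 18.2191] v=[0.6182 -3.1859 1.7280 0.8397]
Step 4: x=[4.4092 7.8874 14.1711 18.5322] v=[-0.4602 -1.3289 0.2236 1.5655]
Step 5: x=[4.0737 8.0705 13.9082 18.9475] v=[-1.6776 0.9155 -1.3145 2.0766]
Step 6: x=[3.5777 8.5481 13.5176 19.3565] v=[-2.4802 2.3882 -1.9532 2.0452]
Max displacement = 2.1126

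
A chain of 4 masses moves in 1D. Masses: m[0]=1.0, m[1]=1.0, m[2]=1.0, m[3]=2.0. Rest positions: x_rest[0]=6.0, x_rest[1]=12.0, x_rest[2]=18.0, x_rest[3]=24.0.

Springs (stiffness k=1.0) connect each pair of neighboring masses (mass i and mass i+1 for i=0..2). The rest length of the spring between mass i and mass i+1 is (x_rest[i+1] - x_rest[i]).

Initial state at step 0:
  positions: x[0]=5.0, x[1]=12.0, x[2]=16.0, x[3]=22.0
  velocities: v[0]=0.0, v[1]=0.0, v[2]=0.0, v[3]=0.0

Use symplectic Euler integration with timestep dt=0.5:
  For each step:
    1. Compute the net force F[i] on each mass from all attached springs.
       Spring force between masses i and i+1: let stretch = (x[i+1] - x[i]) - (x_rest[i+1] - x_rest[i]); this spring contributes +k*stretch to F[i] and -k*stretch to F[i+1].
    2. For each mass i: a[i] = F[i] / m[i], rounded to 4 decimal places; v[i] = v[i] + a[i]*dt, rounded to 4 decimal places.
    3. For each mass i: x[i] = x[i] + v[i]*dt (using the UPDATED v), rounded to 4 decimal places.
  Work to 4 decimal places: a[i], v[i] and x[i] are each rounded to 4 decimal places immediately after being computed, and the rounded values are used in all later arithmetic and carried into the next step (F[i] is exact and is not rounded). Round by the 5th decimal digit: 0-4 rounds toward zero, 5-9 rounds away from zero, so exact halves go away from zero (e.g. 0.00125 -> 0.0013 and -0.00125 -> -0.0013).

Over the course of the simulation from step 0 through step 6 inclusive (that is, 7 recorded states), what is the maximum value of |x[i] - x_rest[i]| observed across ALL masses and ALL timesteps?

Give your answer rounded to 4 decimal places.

Step 0: x=[5.0000 12.0000 16.0000 22.0000] v=[0.0000 0.0000 0.0000 0.0000]
Step 1: x=[5.2500 11.2500 16.5000 22.0000] v=[0.5000 -1.5000 1.0000 0.0000]
Step 2: x=[5.5000 10.3125 17.0625 22.0625] v=[0.5000 -1.8750 1.1250 0.1250]
Step 3: x=[5.4531 9.8594 17.1875 22.2500] v=[-0.0938 -0.9063 0.2500 0.3750]
Step 4: x=[5.0078 10.1367 16.7461 22.5547] v=[-0.8907 0.5546 -0.8828 0.6094]
Step 5: x=[4.3447 10.7842 16.1045 22.8834] v=[-1.3263 1.2949 -1.2832 0.6573]
Step 6: x=[3.7914 11.1519 15.8276 23.1147] v=[-1.1066 0.7353 -0.5539 0.4626]
Max displacement = 2.2086

Answer: 2.2086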